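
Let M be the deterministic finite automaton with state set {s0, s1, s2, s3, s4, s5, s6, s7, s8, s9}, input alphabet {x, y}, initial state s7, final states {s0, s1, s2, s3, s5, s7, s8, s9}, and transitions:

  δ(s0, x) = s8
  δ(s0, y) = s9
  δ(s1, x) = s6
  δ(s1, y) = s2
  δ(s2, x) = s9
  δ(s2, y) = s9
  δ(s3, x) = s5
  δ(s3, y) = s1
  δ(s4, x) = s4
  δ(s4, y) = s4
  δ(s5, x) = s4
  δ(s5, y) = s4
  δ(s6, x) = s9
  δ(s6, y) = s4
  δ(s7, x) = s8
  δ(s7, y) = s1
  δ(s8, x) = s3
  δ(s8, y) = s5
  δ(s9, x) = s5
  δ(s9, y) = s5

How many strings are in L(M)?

The useful subgraph on states {s1, s2, s3, s5, s6, s7, s8, s9} is acyclic, so L(M) is finite; the longest accepting path visits 7 useful states, giving maximum string length 6.
Counting accepting paths from s7 by length: 1 of length 0, 2 of length 1, 3 of length 2, 5 of length 3, 7 of length 4, 3 of length 5, 6 of length 6. Total 27.

27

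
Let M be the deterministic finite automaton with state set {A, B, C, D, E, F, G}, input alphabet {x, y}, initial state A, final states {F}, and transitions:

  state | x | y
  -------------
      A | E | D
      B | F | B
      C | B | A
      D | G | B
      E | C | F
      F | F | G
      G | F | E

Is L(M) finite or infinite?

State B is reachable from the start and can reach an accepting state, and it lies on the cycle B → B.
Traversing that cycle any number of times yields accepted strings of unbounded length, so the language is infinite.

infinite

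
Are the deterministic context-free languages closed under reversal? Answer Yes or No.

No

L = {c bⁿaⁿ : n≥0} ∪ {d b²ⁿaⁿ : n≥0} is a DCFL: the first symbol tells a deterministic PDA whether to pop one or two b's per a. Its reversal Lᴿ = {aⁿbⁿ c : n≥0} ∪ {aⁿb²ⁿ d : n≥0} is not. DCFLs are closed under right quotient by regular languages, and Lᴿ/{c, d} = {aⁿbⁿ : n≥0} ∪ {aⁿb²ⁿ : n≥0} — the standard context-free language accepted by no deterministic PDA (intuitively the machine would have to commit to a b-to-a ratio before the distinguishing marker arrives; formally, a DPDA for it would have a single run on aⁿb²ⁿ, accepting after the prefix aⁿbⁿ and accepting again after n more b's; an ordinary PDA that simulates it on a's and b's and, at any moment when it is accepting, may switch to reading only a fresh letter e while feeding each e to the simulation as a b, would accept aⁱbʲeᵏ (k≥1) exactly when both aⁱbʲ and aⁱbʲ⁺ᵏ are in the language, i.e. its language intersected with the regular set a*b*e⁺ would be exactly {aⁿbⁿeⁿ : n≥1} — impossible, since context-free languages are closed under intersection with regular sets and {aⁿbⁿeⁿ} is not context-free). So Lᴿ cannot be a DCFL.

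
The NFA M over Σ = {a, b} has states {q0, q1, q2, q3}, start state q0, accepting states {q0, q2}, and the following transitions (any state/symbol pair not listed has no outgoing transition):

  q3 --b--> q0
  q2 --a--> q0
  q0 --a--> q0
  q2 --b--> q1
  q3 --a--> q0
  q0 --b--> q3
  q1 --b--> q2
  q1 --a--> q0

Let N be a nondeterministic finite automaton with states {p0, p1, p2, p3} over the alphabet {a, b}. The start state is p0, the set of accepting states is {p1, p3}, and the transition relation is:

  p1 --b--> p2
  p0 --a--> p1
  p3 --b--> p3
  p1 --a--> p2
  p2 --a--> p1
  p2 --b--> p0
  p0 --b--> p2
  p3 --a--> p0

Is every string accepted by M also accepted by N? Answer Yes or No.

The empty string ε is in L(M) but not in L(N).
So L(M) ⊄ L(N).

No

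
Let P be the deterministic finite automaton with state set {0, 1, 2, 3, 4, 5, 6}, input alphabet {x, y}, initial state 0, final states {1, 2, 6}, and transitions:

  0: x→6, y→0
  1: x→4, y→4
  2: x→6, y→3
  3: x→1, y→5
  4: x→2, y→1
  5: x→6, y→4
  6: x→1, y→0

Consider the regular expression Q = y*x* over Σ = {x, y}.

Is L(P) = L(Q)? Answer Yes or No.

No

The string xyx is accepted by P but rejected by Q.
So L(P) ≠ L(Q).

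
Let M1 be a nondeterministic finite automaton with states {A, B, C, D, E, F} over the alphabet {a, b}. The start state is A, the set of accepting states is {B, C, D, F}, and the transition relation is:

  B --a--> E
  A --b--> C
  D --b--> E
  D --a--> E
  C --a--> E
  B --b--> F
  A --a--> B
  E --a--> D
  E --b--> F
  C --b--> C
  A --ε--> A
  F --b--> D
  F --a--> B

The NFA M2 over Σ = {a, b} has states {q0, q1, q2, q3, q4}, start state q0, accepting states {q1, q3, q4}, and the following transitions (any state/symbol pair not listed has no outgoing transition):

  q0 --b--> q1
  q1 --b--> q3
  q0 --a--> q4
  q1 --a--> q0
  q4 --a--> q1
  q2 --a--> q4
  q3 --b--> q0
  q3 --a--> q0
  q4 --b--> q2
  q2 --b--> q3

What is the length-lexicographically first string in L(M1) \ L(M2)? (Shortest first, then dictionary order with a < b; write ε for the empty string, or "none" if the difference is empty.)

The string ab is accepted by M1 but not by M2.
No shorter string lies in the difference, and ab is the lexicographically first length-2 string in L(M1) \ L(M2).

ab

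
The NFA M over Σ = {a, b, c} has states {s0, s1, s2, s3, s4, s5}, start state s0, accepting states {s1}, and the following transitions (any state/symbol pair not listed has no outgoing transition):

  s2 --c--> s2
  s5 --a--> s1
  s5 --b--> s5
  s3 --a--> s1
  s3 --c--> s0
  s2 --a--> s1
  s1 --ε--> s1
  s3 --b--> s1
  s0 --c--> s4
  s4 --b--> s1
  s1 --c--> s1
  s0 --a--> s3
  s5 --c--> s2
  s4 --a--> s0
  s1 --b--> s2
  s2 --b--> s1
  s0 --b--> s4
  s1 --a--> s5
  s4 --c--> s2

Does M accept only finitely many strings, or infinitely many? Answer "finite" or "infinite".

infinite

State s0 is reachable from the start and can reach an accepting state, and it lies on the cycle s0 → s3 → s0.
Traversing that cycle any number of times yields accepted strings of unbounded length, so the language is infinite.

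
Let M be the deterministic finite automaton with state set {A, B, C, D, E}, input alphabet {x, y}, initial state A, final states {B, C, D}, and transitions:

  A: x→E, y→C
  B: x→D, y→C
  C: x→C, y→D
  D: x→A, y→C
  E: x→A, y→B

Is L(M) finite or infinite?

State C is reachable from the start and can reach an accepting state, and it lies on the cycle C → C.
Traversing that cycle any number of times yields accepted strings of unbounded length, so the language is infinite.

infinite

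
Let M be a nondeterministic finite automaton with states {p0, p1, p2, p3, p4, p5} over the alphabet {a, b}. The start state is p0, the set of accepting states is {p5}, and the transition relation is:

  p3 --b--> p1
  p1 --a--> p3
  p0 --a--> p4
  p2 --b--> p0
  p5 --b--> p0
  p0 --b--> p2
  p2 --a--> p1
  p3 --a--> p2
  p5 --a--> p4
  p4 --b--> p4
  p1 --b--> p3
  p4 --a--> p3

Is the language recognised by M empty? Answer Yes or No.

The states reachable from the start state are {p0, p1, p2, p3, p4}.
None of the accepting states {p5} is reachable, so no string is accepted and L(M) = ∅.

Yes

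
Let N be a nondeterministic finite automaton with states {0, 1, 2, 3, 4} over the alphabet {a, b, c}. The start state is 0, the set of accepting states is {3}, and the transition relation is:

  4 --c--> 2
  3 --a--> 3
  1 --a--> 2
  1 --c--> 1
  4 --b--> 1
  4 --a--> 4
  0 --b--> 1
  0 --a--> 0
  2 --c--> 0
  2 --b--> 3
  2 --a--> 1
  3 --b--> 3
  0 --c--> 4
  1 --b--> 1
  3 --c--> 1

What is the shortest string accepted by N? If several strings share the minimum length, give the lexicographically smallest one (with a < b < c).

A breadth-first search from 0 reaches an accepting state first via the path 0 → 1 → 2 → 3 on input bab.
No string of length < 3 is accepted (BFS exhausts all shorter strings without reaching an accepting state), and bab is the lexicographically least accepting string of length 3.

bab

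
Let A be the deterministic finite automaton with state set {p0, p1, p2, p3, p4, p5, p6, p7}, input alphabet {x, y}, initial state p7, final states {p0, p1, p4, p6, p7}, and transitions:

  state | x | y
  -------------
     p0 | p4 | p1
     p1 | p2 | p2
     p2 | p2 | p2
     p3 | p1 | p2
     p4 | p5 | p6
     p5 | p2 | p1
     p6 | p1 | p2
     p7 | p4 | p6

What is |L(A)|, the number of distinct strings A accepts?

7

The useful subgraph on states {p1, p4, p5, p6, p7} is acyclic, so L(A) is finite; the longest accepting path visits 4 useful states, giving maximum string length 3.
Counting accepting paths from p7 by length: 1 of length 0, 2 of length 1, 2 of length 2, 2 of length 3. Total 7.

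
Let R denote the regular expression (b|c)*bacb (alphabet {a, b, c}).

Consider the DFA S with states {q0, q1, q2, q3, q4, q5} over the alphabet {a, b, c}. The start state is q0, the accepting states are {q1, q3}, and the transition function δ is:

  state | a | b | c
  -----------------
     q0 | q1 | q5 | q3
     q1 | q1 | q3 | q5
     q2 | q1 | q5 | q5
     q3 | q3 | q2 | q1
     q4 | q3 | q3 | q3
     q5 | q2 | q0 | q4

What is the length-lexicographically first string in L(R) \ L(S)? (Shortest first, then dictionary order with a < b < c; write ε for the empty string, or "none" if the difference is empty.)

The string bacb is accepted by R but not by S.
No shorter string lies in the difference, and bacb is the lexicographically first length-4 string in L(R) \ L(S).

bacb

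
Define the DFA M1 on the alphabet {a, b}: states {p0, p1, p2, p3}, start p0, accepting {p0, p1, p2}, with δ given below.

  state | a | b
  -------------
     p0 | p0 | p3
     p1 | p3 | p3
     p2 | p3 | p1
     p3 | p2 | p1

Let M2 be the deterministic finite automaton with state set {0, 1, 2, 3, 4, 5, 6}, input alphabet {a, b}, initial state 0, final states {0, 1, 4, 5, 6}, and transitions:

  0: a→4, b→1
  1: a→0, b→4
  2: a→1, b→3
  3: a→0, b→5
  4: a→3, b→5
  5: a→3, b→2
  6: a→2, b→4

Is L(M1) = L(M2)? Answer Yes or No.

No

The string aa is accepted by M1 but rejected by M2.
So L(M1) ≠ L(M2).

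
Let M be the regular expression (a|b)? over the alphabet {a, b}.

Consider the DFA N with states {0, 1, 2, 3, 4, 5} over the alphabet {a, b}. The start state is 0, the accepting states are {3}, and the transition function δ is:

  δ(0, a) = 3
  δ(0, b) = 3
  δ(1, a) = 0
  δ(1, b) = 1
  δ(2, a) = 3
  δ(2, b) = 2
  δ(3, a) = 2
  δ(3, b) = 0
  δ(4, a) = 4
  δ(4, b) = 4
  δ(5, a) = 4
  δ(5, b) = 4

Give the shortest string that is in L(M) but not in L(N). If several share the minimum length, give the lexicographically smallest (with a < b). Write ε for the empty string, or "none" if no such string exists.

The empty string ε is accepted by M but not by N.
Since ε is the unique shortest string, it is the required witness.

ε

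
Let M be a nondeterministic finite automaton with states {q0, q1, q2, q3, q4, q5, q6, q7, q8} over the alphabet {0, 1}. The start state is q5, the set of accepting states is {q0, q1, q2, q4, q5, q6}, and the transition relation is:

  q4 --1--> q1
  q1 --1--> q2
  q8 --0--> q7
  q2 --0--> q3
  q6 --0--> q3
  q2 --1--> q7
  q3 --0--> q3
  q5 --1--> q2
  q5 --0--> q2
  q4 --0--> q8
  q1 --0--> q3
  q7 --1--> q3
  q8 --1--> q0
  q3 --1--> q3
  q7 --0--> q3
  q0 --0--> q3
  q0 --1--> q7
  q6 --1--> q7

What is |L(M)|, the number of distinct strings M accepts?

The useful subgraph on states {q2, q5} is acyclic, so L(M) is finite; the longest accepting path visits 2 useful states, giving maximum string length 1.
Counting accepting paths from q5 by length: 1 of length 0, 2 of length 1. Total 3.

3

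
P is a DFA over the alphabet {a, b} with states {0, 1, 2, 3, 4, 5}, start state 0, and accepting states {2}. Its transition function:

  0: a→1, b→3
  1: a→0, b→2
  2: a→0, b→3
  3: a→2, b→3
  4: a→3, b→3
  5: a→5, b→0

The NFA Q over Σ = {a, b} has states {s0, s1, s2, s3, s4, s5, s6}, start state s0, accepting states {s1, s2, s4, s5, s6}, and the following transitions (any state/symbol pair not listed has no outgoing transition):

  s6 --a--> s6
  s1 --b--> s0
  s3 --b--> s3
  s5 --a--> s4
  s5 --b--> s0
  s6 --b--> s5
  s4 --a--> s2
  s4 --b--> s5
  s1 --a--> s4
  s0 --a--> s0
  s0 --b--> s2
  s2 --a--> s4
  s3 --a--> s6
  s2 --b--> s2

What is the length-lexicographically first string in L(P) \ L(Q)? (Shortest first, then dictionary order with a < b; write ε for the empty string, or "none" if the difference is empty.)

babba

The string babba is accepted by P but not by Q.
No shorter string lies in the difference, and babba is the lexicographically first length-5 string in L(P) \ L(Q).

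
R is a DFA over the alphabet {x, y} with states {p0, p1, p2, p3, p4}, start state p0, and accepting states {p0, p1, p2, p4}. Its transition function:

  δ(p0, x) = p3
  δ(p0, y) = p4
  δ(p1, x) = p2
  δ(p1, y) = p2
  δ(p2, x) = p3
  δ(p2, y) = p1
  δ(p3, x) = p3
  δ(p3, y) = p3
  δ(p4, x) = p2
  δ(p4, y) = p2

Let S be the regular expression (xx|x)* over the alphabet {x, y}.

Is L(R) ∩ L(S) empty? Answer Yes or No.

No

The empty string ε is accepted by both R and S.
Hence L(R) ∩ L(S) ≠ ∅.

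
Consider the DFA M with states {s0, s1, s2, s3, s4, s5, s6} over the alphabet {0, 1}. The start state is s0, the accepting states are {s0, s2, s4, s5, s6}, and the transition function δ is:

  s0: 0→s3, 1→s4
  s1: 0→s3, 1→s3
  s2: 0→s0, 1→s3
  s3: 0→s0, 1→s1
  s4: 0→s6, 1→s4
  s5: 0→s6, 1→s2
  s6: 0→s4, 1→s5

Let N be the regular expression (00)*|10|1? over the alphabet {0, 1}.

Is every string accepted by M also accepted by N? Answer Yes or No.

No

The string 11 is in L(M) but not in L(N).
So L(M) ⊄ L(N).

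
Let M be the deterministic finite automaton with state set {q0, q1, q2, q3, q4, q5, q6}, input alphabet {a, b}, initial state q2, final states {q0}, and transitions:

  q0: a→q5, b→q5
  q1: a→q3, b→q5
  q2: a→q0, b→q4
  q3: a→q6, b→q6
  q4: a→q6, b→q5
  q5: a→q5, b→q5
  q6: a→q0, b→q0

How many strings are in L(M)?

The useful subgraph on states {q0, q2, q4, q6} is acyclic, so L(M) is finite; the longest accepting path visits 4 useful states, giving maximum string length 3.
Counting accepting paths from q2 by length: 1 of length 1, 2 of length 3. Total 3.

3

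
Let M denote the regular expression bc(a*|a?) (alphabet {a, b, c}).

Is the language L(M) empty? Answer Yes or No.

No

The string bc matches the expression, so it belongs to L(M).
Since L(M) contains at least one string, it is not empty.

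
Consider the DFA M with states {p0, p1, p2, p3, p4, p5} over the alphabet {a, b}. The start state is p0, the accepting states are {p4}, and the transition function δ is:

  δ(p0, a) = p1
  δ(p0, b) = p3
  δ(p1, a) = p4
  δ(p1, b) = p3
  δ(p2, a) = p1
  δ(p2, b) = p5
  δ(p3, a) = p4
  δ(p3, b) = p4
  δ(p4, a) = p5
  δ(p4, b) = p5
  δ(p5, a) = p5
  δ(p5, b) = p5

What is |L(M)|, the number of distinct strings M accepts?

The useful subgraph on states {p0, p1, p3, p4} is acyclic, so L(M) is finite; the longest accepting path visits 4 useful states, giving maximum string length 3.
Counting accepting paths from p0 by length: 3 of length 2, 2 of length 3. Total 5.

5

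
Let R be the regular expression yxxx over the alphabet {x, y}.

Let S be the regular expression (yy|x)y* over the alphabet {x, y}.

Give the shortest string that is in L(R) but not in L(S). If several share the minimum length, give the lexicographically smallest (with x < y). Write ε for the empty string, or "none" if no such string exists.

yxxx

The string yxxx is accepted by R but not by S.
No shorter string lies in the difference, and yxxx is the lexicographically first length-4 string in L(R) \ L(S).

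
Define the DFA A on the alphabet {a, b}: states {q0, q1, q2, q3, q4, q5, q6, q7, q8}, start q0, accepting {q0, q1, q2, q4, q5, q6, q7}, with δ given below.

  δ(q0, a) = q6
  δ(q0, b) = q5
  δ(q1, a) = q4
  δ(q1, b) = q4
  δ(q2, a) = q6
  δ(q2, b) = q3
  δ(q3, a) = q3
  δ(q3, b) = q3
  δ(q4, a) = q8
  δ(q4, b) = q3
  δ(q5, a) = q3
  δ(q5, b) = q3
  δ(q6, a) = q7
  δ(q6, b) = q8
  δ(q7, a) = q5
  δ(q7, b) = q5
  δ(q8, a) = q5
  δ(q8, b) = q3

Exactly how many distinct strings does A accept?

The useful subgraph on states {q0, q5, q6, q7, q8} is acyclic, so L(A) is finite; the longest accepting path visits 4 useful states, giving maximum string length 3.
Counting accepting paths from q0 by length: 1 of length 0, 2 of length 1, 1 of length 2, 3 of length 3. Total 7.

7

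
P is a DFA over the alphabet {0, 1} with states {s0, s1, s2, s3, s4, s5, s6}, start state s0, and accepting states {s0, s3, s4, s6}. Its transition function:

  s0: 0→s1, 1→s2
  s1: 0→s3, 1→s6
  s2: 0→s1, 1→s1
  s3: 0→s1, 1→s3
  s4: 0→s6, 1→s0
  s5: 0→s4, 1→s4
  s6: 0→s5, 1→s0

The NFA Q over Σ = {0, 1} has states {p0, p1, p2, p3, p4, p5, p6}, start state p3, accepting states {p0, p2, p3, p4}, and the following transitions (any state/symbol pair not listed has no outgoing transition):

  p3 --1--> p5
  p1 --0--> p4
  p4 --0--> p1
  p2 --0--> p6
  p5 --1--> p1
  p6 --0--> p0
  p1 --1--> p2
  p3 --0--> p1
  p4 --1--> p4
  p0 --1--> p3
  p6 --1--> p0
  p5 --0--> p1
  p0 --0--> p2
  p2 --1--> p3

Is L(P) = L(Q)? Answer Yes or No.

Exploring the product automaton P × Q from the start pair (s0, p3), following both machines on each input symbol, reaches 7 state pairs: (s0, p3), (s1, p1), (s2, p5), (s3, p4), (s6, p2), (s5, p6), (s4, p0).
P accepts in {s0, s3, s4, s6} and Q accepts in {p0, p2, p3, p4}. In every reachable pair the two components are either both accepting — (s0, p3), (s3, p4), (s6, p2), (s4, p0) — or both non-accepting, so no string is accepted by exactly one of the machines: L(P) \ L(Q) and L(Q) \ L(P) are both empty.
Hence every string is accepted by P iff it is accepted by Q, and the two languages coincide.

Yes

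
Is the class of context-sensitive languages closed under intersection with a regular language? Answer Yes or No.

Yes

Every regular language is context-sensitive, and context-sensitive languages are closed under intersection (an LBA runs the DFA check and then the LBA for L on the same linear tape).
So the context-sensitive languages are closed under intersection with a regular language.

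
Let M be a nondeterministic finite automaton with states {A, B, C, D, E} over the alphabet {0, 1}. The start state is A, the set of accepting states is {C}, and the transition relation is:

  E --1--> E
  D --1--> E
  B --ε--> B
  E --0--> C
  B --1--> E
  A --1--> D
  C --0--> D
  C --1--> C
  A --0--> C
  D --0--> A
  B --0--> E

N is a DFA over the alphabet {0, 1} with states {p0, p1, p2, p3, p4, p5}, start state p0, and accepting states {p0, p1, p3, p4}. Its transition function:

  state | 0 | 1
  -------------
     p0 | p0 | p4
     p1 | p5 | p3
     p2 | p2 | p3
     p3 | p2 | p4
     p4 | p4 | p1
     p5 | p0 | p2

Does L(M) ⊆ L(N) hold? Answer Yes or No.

The string 110 is in L(M) but not in L(N).
So L(M) ⊄ L(N).

No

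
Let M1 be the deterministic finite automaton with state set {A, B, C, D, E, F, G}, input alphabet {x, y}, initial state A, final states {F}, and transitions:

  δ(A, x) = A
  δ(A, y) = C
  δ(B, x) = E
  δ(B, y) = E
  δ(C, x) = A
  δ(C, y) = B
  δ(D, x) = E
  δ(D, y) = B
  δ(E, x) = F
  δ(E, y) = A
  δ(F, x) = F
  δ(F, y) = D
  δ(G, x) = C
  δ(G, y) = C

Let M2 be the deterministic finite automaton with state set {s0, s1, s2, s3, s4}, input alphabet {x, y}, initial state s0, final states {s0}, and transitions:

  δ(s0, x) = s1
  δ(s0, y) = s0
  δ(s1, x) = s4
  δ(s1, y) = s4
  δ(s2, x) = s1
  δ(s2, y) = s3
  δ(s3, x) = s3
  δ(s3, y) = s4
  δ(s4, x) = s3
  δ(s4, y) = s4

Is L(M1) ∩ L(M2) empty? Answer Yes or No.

Exploring the product automaton M1 × M2 from the start pair (A, s0), following both machines on each input symbol, reaches 16 state pairs: (A, s0), (A, s1), (C, s0), (A, s4), (C, s4), (B, s0), (A, s3), (B, s4), (E, s1), (E, s0), (E, s3), (E, s4), (F, s4), (F, s1), (F, s3), (D, s4).
M1 accepts in {F} and M2 accepts in {s0}; no reachable pair has both components accepting, so no string drives both machines to acceptance simultaneously and L(M1) ∩ L(M2) = ∅.
So no string is accepted by both, and the intersection is empty.

Yes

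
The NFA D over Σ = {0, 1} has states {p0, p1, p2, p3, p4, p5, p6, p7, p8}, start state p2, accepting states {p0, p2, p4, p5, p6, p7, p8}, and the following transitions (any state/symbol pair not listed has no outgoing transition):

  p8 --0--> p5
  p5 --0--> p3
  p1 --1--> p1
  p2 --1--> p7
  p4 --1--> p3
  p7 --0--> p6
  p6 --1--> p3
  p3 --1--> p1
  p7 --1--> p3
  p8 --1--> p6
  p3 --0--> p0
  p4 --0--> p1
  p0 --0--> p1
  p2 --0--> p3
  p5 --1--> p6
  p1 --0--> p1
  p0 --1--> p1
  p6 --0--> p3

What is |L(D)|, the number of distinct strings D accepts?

The useful subgraph on states {p0, p2, p3, p6, p7} is acyclic, so L(D) is finite; the longest accepting path visits 5 useful states, giving maximum string length 4.
Counting accepting paths from p2 by length: 1 of length 0, 1 of length 1, 2 of length 2, 1 of length 3, 2 of length 4. Total 7.

7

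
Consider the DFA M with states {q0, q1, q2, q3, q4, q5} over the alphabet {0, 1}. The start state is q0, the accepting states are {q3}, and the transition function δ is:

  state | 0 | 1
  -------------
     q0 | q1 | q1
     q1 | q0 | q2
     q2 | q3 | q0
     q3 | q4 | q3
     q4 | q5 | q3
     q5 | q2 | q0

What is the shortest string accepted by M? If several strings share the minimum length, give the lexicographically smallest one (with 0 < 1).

010

A breadth-first search from q0 reaches an accepting state first via the path q0 → q1 → q2 → q3 on input 010.
No string of length < 3 is accepted (BFS exhausts all shorter strings without reaching an accepting state), and 010 is the lexicographically least accepting string of length 3.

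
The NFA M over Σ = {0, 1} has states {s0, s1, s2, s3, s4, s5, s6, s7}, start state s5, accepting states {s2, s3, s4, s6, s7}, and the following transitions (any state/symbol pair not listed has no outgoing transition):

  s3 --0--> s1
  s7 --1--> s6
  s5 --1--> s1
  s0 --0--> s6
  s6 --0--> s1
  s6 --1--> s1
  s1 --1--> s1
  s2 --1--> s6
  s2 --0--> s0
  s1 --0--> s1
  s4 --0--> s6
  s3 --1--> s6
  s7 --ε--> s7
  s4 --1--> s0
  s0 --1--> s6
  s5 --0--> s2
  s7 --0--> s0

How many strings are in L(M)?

The useful subgraph on states {s0, s2, s5, s6} is acyclic, so L(M) is finite; the longest accepting path visits 4 useful states, giving maximum string length 3.
Counting accepting paths from s5 by length: 1 of length 1, 1 of length 2, 2 of length 3. Total 4.

4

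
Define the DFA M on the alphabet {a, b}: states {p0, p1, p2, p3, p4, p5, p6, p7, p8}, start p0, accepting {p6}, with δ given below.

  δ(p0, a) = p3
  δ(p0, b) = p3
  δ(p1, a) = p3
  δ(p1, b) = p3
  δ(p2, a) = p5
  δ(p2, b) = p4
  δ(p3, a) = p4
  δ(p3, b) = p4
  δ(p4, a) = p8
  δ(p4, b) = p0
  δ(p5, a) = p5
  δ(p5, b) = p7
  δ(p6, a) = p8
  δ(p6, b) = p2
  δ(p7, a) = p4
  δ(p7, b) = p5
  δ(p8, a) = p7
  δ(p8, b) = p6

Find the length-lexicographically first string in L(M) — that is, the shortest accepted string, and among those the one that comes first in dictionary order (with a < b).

aaab

A breadth-first search from p0 reaches an accepting state first via the path p0 → p3 → p4 → p8 → p6 on input aaab.
No string of length < 4 is accepted (BFS exhausts all shorter strings without reaching an accepting state), and aaab is the lexicographically least accepting string of length 4.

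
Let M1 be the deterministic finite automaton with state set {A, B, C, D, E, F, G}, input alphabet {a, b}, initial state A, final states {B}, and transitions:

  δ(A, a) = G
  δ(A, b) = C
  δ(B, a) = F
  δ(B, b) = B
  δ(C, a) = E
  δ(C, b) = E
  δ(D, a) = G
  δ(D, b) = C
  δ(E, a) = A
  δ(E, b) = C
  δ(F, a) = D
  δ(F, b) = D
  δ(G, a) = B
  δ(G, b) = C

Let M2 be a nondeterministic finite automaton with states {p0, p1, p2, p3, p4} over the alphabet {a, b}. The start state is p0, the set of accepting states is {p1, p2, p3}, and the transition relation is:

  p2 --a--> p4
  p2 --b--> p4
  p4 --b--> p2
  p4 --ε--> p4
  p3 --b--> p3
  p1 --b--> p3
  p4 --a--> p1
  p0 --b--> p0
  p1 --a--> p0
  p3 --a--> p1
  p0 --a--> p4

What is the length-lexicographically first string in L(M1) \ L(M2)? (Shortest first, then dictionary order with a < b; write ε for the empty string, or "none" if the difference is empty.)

baaaa

The string baaaa is accepted by M1 but not by M2.
No shorter string lies in the difference, and baaaa is the lexicographically first length-5 string in L(M1) \ L(M2).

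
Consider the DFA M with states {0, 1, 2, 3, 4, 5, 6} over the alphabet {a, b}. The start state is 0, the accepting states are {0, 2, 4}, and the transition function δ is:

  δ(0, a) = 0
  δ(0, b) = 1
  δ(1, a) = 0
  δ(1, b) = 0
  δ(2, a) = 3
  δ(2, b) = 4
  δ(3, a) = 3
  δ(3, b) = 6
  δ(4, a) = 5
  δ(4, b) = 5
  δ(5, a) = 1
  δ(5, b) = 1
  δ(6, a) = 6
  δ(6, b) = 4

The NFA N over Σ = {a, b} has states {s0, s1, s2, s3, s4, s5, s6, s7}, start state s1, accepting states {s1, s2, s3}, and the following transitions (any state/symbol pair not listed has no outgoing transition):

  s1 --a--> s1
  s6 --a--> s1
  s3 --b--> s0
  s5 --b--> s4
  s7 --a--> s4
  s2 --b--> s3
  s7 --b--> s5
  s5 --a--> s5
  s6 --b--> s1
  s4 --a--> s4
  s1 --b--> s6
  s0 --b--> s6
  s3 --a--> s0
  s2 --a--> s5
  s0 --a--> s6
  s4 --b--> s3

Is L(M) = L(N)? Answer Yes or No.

Yes

Exploring the product automaton M × N from the start pair (0, s1), following both machines on each input symbol, reaches 2 state pairs: (0, s1), (1, s6).
M accepts in {0, 2, 4} and N accepts in {s1, s2, s3}. In every reachable pair the two components are either both accepting — (0, s1) — or both non-accepting, so no string is accepted by exactly one of the machines: L(M) \ L(N) and L(N) \ L(M) are both empty.
Hence every string is accepted by M iff it is accepted by N, and the two languages coincide.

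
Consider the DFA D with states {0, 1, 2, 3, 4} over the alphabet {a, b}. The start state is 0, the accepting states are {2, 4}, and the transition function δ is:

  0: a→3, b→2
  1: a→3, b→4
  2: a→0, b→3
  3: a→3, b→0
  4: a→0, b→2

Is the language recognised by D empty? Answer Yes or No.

The string b is accepted: the run 0 → 2 ends in the accepting state 2.
Since at least one string is accepted, L(D) is not empty.

No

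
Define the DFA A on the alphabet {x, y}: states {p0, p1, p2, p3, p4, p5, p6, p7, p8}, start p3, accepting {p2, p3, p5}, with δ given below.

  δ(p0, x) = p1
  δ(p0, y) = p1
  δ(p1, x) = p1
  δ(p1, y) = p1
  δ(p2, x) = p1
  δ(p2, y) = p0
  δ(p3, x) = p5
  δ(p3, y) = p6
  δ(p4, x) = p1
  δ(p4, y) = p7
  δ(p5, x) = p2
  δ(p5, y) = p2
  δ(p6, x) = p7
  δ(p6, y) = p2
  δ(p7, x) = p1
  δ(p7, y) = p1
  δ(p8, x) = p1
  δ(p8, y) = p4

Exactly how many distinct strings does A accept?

The useful subgraph on states {p2, p3, p5, p6} is acyclic, so L(A) is finite; the longest accepting path visits 3 useful states, giving maximum string length 2.
Counting accepting paths from p3 by length: 1 of length 0, 1 of length 1, 3 of length 2. Total 5.

5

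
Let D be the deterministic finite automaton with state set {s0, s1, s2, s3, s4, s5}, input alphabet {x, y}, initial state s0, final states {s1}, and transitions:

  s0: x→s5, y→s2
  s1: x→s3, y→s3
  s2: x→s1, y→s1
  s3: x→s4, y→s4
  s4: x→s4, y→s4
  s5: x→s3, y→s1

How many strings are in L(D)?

3

The useful subgraph on states {s0, s1, s2, s5} is acyclic, so L(D) is finite; the longest accepting path visits 3 useful states, giving maximum string length 2.
Counting accepting paths from s0 by length: 3 of length 2. Total 3.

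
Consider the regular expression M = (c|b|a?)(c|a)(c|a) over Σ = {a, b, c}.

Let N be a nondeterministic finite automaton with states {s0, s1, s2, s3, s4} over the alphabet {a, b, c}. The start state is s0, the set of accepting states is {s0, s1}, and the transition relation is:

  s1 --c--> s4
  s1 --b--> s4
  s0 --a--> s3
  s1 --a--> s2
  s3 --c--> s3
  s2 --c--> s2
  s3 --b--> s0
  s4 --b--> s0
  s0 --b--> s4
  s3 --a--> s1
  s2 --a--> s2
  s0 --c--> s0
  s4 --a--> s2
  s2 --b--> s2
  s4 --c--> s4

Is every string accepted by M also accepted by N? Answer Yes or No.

No

The string ac is in L(M) but not in L(N).
So L(M) ⊄ L(N).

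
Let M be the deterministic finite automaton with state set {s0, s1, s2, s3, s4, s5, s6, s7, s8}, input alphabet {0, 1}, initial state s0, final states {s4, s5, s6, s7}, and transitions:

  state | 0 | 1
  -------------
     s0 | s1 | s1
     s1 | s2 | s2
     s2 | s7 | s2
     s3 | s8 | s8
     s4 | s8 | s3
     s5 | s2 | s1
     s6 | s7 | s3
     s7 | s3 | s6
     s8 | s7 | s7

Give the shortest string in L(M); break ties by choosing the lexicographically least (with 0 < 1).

A breadth-first search from s0 reaches an accepting state first via the path s0 → s1 → s2 → s7 on input 000.
No string of length < 3 is accepted (BFS exhausts all shorter strings without reaching an accepting state), and 000 is the lexicographically least accepting string of length 3.

000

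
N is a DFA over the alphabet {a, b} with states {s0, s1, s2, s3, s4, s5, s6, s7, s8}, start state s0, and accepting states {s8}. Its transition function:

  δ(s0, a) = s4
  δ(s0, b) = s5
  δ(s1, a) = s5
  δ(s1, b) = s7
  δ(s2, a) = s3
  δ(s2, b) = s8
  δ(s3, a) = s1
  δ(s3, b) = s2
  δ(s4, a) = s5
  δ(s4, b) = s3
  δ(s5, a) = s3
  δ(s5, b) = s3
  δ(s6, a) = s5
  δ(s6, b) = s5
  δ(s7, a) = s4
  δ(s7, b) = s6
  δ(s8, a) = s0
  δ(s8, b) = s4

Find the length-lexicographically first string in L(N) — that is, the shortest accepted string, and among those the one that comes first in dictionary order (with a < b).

abbb

A breadth-first search from s0 reaches an accepting state first via the path s0 → s4 → s3 → s2 → s8 on input abbb.
No string of length < 4 is accepted (BFS exhausts all shorter strings without reaching an accepting state), and abbb is the lexicographically least accepting string of length 4.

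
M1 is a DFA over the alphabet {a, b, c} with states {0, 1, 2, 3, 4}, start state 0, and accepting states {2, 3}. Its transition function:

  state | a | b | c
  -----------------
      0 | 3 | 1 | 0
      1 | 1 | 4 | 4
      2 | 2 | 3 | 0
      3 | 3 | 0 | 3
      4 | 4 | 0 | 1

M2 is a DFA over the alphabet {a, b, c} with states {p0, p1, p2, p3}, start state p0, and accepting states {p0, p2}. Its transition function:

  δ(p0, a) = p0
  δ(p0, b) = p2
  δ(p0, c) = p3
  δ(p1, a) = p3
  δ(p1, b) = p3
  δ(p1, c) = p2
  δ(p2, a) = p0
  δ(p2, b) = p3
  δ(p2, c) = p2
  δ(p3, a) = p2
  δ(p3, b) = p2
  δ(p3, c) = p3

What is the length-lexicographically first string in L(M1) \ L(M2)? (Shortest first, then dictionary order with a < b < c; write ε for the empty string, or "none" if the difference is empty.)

ac

The string ac is accepted by M1 but not by M2.
No shorter string lies in the difference, and ac is the lexicographically first length-2 string in L(M1) \ L(M2).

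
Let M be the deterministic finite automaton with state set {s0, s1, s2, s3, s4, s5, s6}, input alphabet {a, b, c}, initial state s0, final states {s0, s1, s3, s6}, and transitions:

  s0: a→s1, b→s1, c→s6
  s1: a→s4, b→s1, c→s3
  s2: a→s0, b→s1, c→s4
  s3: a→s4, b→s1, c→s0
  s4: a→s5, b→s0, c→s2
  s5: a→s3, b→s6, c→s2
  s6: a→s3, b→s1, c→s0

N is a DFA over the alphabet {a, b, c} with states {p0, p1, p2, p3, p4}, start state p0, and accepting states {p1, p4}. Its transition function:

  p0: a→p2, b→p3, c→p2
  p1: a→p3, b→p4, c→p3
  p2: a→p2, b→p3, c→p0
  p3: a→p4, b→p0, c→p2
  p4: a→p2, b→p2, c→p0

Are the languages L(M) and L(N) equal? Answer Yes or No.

No

The empty string ε is accepted by M but rejected by N.
So L(M) ≠ L(N).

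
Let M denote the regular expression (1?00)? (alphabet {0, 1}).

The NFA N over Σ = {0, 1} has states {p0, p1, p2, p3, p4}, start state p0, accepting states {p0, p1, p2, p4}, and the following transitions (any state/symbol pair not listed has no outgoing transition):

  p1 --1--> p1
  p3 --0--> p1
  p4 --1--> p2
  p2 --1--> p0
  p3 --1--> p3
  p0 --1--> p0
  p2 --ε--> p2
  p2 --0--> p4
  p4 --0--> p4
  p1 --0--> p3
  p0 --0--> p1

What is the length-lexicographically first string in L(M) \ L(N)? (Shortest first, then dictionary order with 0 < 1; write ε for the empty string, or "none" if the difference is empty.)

The string 00 is accepted by M but not by N.
No shorter string lies in the difference, and 00 is the lexicographically first length-2 string in L(M) \ L(N).

00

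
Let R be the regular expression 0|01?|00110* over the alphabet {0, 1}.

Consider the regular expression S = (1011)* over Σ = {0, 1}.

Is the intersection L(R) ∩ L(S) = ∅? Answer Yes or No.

Yes

Converting the expression R to a DFA (subset construction, then merging equivalent states) gives the minimal DFA with states {r0, r1, r2, r3, r4, r5, r6}, start state r0, accepting states {r1, r4, r6} and transitions r0: 0→r1, 1→r2; r1: 0→r3, 1→r4; r2: 0→r2, 1→r2; r3: 0→r2, 1→r5; r4: 0→r2, 1→r2; r5: 0→r2, 1→r6; r6: 0→r6, 1→r2.
Converting the expression S to a DFA (subset construction, then merging equivalent states) gives the minimal DFA with states {s0, s1, s2, s3, s4}, start state s0, accepting states {s0} and transitions s0: 0→s1, 1→s2; s1: 0→s1, 1→s1; s2: 0→s3, 1→s1; s3: 0→s1, 1→s4; s4: 0→s1, 1→s0.
Exploring the product automaton R × S from the start pair (r0, s0), following both machines on each input symbol, reaches 11 state pairs: (r0, s0), (r1, s1), (r2, s2), (r3, s1), (r4, s1), (r2, s3), (r2, s1), (r5, s1), (r2, s4), (r6, s1), (r2, s0).
R accepts in {r1, r4, r6} and S accepts in {s0}; no reachable pair has both components accepting, so no string drives both machines to acceptance simultaneously and L(R) ∩ L(S) = ∅.
So no string is accepted by both, and the intersection is empty.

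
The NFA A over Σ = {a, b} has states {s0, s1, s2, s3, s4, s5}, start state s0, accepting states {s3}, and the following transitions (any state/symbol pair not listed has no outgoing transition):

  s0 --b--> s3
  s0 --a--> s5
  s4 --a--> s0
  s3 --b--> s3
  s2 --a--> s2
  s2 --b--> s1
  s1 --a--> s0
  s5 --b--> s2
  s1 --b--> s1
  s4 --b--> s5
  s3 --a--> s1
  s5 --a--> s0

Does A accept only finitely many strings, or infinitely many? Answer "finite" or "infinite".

State s0 is reachable from the start and can reach an accepting state, and it lies on the cycle s0 → s3 → s1 → s0.
Traversing that cycle any number of times yields accepted strings of unbounded length, so the language is infinite.

infinite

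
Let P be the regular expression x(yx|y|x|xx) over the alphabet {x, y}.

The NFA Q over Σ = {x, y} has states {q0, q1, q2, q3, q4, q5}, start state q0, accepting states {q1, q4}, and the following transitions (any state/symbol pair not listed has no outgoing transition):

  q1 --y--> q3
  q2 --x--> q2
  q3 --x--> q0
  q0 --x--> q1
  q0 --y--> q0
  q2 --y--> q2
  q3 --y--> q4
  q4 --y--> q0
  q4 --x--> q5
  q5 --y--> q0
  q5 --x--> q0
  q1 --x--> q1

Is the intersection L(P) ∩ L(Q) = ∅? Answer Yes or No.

No

The string xx is accepted by both P and Q.
Hence L(P) ∩ L(Q) ≠ ∅.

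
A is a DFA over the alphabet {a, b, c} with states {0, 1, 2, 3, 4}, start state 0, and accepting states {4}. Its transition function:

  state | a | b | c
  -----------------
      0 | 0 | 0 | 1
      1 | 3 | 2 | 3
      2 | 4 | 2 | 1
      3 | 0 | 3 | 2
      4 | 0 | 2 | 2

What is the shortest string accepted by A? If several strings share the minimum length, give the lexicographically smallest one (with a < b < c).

cba

A breadth-first search from 0 reaches an accepting state first via the path 0 → 1 → 2 → 4 on input cba.
No string of length < 3 is accepted (BFS exhausts all shorter strings without reaching an accepting state), and cba is the lexicographically least accepting string of length 3.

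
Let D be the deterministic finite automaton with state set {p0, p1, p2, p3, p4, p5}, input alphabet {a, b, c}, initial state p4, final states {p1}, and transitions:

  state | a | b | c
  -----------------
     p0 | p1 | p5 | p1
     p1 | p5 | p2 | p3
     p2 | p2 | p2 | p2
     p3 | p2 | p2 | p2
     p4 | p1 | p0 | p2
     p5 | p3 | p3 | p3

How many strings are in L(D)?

3

The useful subgraph on states {p0, p1, p4} is acyclic, so L(D) is finite; the longest accepting path visits 3 useful states, giving maximum string length 2.
Counting accepting paths from p4 by length: 1 of length 1, 2 of length 2. Total 3.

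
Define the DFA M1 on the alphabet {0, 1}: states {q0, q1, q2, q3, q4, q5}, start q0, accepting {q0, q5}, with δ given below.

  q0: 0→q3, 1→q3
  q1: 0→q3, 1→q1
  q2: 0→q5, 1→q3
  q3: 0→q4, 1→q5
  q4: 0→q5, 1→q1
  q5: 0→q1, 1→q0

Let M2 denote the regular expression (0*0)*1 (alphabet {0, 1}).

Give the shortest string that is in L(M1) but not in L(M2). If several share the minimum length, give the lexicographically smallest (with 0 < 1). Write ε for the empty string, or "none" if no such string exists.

ε

The empty string ε is accepted by M1 but not by M2.
Since ε is the unique shortest string, it is the required witness.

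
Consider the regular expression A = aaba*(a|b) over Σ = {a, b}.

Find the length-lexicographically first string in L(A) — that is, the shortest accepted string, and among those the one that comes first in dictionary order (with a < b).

By inspection of the expression, no string of length less than 4 matches, and aaba is the lexicographically first match of length 4.

aaba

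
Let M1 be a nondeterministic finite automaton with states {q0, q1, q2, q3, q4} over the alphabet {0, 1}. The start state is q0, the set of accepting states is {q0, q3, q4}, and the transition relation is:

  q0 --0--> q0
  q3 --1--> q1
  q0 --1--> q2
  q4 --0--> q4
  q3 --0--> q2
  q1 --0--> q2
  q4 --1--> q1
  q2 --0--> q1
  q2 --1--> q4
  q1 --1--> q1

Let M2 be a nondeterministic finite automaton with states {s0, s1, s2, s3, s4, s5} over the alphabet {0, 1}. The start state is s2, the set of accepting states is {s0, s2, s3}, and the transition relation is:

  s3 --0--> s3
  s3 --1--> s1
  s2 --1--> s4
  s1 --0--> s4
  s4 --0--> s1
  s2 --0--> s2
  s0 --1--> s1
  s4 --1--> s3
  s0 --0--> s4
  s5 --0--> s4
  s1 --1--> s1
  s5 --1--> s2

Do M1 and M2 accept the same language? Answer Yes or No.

Exploring the product automaton M1 × M2 from the start pair (q0, s2), following both machines on each input symbol, reaches 4 state pairs: (q0, s2), (q2, s4), (q1, s1), (q4, s3).
M1 accepts in {q0, q3, q4} and M2 accepts in {s0, s2, s3}. In every reachable pair the two components are either both accepting — (q0, s2), (q4, s3) — or both non-accepting, so no string is accepted by exactly one of the machines: L(M1) \ L(M2) and L(M2) \ L(M1) are both empty.
Hence every string is accepted by M1 iff it is accepted by M2, and the two languages coincide.

Yes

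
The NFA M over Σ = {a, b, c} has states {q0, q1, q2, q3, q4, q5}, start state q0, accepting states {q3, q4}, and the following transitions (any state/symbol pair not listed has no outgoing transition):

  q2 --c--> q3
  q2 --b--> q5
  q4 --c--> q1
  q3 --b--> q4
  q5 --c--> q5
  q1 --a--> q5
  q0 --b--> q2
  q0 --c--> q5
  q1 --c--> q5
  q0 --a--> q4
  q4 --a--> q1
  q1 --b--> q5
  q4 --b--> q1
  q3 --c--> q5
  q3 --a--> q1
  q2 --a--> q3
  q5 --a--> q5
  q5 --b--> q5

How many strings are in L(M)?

5

The useful subgraph on states {q0, q2, q3, q4} is acyclic, so L(M) is finite; the longest accepting path visits 4 useful states, giving maximum string length 3.
Counting accepting paths from q0 by length: 1 of length 1, 2 of length 2, 2 of length 3. Total 5.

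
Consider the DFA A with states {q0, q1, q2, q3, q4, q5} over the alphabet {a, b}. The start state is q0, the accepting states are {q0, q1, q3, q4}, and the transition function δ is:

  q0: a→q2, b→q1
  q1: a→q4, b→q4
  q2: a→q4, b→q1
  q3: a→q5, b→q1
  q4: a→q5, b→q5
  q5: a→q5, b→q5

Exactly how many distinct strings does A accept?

The useful subgraph on states {q0, q1, q2, q4} is acyclic, so L(A) is finite; the longest accepting path visits 4 useful states, giving maximum string length 3.
Counting accepting paths from q0 by length: 1 of length 0, 1 of length 1, 4 of length 2, 2 of length 3. Total 8.

8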